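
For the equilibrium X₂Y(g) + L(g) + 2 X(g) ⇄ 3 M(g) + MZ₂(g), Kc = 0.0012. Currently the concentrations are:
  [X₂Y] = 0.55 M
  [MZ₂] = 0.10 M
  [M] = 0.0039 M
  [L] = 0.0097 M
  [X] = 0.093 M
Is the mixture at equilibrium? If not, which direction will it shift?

Qc = [M]³·[MZ₂] / ([X₂Y]·[L]·[X]²) = (0.0039)³·(0.10) / ((0.55)·(0.0097)·(0.093)²) = 1.3×10⁻⁴
Qc = 1.3×10⁻⁴ < Kc = 0.0012: net forward reaction.

no; Q < K, reaction proceeds forward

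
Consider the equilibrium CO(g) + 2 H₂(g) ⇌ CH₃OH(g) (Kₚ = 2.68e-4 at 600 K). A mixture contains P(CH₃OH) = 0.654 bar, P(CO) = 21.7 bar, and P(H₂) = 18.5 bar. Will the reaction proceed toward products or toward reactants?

Qₚ = P(CH₃OH) / (P(CO)·P(H₂)²) = (0.654) / ((21.7)·(18.5)²) = 8.81e-5
Qₚ = 8.81e-5 < Kₚ = 2.68e-4, so the forward reaction proceeds.

to the right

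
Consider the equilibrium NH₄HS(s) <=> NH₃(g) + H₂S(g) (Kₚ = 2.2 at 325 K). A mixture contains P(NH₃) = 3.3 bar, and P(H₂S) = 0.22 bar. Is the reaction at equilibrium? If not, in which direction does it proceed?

toward products

(NH₄HS is a pure solid — omitted from Qₚ.)
Qₚ = P(NH₃)·P(H₂S) = (3.3)·(0.22) = 0.73
Qₚ = 0.73 < Kₚ = 2.2, so the forward reaction proceeds.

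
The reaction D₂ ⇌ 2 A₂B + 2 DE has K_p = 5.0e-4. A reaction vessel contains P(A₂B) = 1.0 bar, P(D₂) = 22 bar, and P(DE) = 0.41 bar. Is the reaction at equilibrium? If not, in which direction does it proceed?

Q_p = P(A₂B)²·P(DE)² / P(D₂) = (1.0)²·(0.41)² / (22) = 0.0076
Q_p = 0.0076 > K_p = 5.0e-4, so the reverse reaction proceeds.

to the left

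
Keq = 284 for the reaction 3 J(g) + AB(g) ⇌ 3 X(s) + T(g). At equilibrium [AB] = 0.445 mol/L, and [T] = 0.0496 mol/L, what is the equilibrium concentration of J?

(X is a pure solid — omitted from Keq.)
At equilibrium, Keq = [T] / ([J]³·[AB]) = 284.
(0.0496) / (([J])³·(0.445)) = 284
[J]³ = 3.92e-4 ⇒ [J] = 0.0732 mol/L

[J] = 0.0732 mol/L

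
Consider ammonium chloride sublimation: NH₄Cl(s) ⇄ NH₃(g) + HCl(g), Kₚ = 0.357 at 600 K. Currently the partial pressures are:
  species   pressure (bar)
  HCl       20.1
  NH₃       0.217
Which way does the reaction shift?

(NH₄Cl is a pure solid — omitted from Qₚ.)
Qₚ = P(NH₃)·P(HCl) = (0.217)·(20.1) = 4.36
Qₚ = 4.36 > Kₚ = 0.357, so the reverse reaction proceeds.

reverse (toward reactants)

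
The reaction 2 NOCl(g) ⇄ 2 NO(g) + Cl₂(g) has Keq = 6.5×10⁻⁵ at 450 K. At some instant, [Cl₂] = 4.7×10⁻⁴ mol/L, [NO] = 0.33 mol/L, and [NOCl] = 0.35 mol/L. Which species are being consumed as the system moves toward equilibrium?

NO, Cl₂ (products)

Q = [NO]²·[Cl₂] / [NOCl]² = (0.33)²·(4.7×10⁻⁴) / (0.35)² = 4.2×10⁻⁴
Q = 4.2×10⁻⁴ > Keq = 6.5×10⁻⁵: net reverse reaction.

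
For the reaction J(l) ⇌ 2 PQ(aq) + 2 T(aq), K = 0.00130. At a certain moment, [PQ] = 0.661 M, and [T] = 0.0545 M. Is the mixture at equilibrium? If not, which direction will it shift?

(J is a pure liquid — omitted from Q.)
Q = [PQ]²·[T]² = (0.661)²·(0.0545)² = 0.00130
Q = 0.00130 = K; the system is at equilibrium.

yes, at equilibrium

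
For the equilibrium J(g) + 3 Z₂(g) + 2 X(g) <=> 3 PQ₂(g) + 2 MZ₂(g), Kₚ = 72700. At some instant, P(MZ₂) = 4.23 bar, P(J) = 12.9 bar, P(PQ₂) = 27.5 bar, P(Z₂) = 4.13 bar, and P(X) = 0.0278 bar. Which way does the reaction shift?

toward reactants

Qₚ = P(PQ₂)³·P(MZ₂)² / (P(J)·P(Z₂)³·P(X)²) = (27.5)³·(4.23)² / ((12.9)·(4.13)³·(0.0278)²) = 5.30e5
Qₚ = 5.30e5 > Kₚ = 72700, so the reverse reaction proceeds.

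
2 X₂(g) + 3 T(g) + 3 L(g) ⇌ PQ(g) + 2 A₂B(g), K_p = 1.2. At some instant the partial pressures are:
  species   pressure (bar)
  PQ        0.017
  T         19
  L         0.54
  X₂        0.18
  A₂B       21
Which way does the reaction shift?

forward (toward products)

Q_p = P(PQ)·P(A₂B)² / (P(X₂)²·P(T)³·P(L)³) = (0.017)·(21)² / ((0.18)²·(19)³·(0.54)³) = 0.21
Q_p = 0.21 < K_p = 1.2, so the forward reaction proceeds.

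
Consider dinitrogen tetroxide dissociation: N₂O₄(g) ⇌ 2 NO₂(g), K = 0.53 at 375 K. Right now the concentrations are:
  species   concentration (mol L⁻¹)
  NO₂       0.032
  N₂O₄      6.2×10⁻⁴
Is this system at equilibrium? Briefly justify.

no; Q > K, reaction proceeds in reverse

Q = [NO₂]² / [N₂O₄] = (0.032)² / (6.2×10⁻⁴) = 1.7
Q = 1.7 > K = 0.53: net reverse reaction.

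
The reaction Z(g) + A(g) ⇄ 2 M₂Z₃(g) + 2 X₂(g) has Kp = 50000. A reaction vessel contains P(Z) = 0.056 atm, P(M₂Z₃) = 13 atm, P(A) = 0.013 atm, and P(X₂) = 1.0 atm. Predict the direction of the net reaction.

in the reverse direction

Qp = P(M₂Z₃)²·P(X₂)² / (P(Z)·P(A)) = (13)²·(1.0)² / ((0.056)·(0.013)) = 2.3×10⁵
Qp = 2.3×10⁵ > Kp = 50000, so the reverse reaction proceeds.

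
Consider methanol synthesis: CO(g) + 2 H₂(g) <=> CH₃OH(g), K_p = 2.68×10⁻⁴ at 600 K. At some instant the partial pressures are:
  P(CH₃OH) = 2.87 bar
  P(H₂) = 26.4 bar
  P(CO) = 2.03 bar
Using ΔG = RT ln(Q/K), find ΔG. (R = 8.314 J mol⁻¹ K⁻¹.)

ΔG = 10.1 kJ/mol

Q_p = P(CH₃OH) / (P(CO)·P(H₂)²) = (2.87) / ((2.03)·(26.4)²) = 0.00203
ΔG = RT ln(Q_p/K_p) = (8.314 J mol⁻¹ K⁻¹)(600 K) × ln(0.00203/2.68×10⁻⁴)
   = (4.988 kJ/mol)(2.025) = 10.1 kJ/mol
ΔG > 0, so the forward reaction is non-spontaneous (proceeds in reverse).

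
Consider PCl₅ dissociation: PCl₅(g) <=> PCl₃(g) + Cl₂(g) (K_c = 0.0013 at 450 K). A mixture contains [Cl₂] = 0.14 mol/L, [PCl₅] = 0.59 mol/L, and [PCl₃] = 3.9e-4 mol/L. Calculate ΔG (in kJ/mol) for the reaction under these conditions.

Q_c = [PCl₃]·[Cl₂] / [PCl₅] = (3.9e-4)·(0.14) / (0.59) = 9.25e-5
ΔG = RT ln(Q_c/K_c) = (8.314 J mol⁻¹ K⁻¹)(450 K) × ln(9.25e-5/0.0013)
   = (3.741 kJ/mol)(-2.643) = -9.89 kJ/mol
ΔG < 0, so the forward reaction is spontaneous (proceeds forward).

ΔG = -9.89 kJ/mol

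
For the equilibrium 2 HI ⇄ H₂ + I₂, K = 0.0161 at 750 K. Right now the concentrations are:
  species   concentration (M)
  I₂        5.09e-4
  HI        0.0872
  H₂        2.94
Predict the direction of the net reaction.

Q = [H₂]·[I₂] / [HI]² = (2.94)·(5.09e-4) / (0.0872)² = 0.197
Q = 0.197 > K = 0.0161, so the reverse reaction proceeds.

in the reverse direction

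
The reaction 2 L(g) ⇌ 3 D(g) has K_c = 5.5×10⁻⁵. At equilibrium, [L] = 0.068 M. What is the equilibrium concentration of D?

At equilibrium, K_c = [D]³ / [L]² = 5.5×10⁻⁵.
([D])³ / (0.068)² = 5.5×10⁻⁵
[D]³ = 2.54×10⁻⁷ ⇒ [D] = 0.0063 M

[D] = 0.0063 M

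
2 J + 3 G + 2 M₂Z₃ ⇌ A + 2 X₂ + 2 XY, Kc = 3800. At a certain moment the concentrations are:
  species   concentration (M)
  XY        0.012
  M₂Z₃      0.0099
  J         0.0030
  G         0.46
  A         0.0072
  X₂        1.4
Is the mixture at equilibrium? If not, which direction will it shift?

Qc = [A]·[X₂]²·[XY]² / ([J]²·[G]³·[M₂Z₃]²) = (0.0072)·(1.4)²·(0.012)² / ((0.0030)²·(0.46)³·(0.0099)²) = 24000
Qc = 24000 > Kc = 3800: net reverse reaction.

no; Q > K, reaction proceeds in reverse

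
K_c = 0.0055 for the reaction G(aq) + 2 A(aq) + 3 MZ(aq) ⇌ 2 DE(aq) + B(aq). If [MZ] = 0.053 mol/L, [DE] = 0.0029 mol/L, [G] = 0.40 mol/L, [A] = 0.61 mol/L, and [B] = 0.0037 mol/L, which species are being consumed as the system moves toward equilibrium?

G, A, MZ (reactants)

Q_c = [DE]²·[B] / ([G]·[A]²·[MZ]³) = (0.0029)²·(0.0037) / ((0.40)·(0.61)²·(0.053)³) = 0.0014
Q_c = 0.0014 < K_c = 0.0055: net forward reaction.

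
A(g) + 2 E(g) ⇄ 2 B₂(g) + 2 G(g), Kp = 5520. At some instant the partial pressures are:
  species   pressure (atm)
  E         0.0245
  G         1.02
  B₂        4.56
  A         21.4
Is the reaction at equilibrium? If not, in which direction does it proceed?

to the right

Qp = P(B₂)²·P(G)² / (P(A)·P(E)²) = (4.56)²·(1.02)² / ((21.4)·(0.0245)²) = 1680
Qp = 1680 < Kp = 5520, so the forward reaction proceeds.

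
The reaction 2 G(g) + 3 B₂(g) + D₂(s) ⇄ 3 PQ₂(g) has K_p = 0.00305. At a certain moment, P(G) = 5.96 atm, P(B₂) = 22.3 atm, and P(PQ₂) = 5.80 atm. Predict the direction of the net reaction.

(D₂ is a pure solid — omitted from Q_p.)
Q_p = P(PQ₂)³ / (P(G)²·P(B₂)³) = (5.80)³ / ((5.96)²·(22.3)³) = 4.95×10⁻⁴
Q_p = 4.95×10⁻⁴ < K_p = 0.00305, so the forward reaction proceeds.

to the right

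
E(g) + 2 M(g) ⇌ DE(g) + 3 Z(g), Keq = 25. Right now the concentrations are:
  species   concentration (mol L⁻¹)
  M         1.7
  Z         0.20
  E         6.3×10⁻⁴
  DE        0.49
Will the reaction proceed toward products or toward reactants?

Q = [DE]·[Z]³ / ([E]·[M]²) = (0.49)·(0.20)³ / ((6.3×10⁻⁴)·(1.7)²) = 2.2
Q = 2.2 < Keq = 25, so the forward reaction proceeds.

to the right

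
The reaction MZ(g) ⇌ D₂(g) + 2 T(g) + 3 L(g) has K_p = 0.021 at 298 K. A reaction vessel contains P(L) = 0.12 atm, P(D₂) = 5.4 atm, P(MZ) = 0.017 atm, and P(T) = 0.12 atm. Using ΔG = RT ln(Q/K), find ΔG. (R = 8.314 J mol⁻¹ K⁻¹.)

ΔG = -2.42 kJ/mol

Q_p = P(D₂)·P(T)²·P(L)³ / P(MZ) = (5.4)·(0.12)²·(0.12)³ / (0.017) = 0.00790
ΔG = RT ln(Q_p/K_p) = (8.314 J mol⁻¹ K⁻¹)(298 K) × ln(0.00790/0.021)
   = (2.478 kJ/mol)(-0.9777) = -2.42 kJ/mol
ΔG < 0, so the forward reaction is spontaneous (proceeds forward).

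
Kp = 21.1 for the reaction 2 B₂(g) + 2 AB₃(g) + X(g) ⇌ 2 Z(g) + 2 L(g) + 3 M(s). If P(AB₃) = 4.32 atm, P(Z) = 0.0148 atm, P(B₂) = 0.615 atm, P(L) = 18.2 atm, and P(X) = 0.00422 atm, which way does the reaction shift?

forward (toward products)

(M is a pure solid — omitted from Qp.)
Qp = P(Z)²·P(L)² / (P(B₂)²·P(AB₃)²·P(X)) = (0.0148)²·(18.2)² / ((0.615)²·(4.32)²·(0.00422)) = 2.44
Qp = 2.44 < Kp = 21.1, so the forward reaction proceeds.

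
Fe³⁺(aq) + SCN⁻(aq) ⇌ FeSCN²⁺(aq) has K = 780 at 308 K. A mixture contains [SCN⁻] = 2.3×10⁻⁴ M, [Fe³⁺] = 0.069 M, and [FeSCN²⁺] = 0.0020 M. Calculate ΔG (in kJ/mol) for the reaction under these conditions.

Q = [FeSCN²⁺] / ([Fe³⁺]·[SCN⁻]) = (0.0020) / ((0.069)·(2.3×10⁻⁴)) = 126
ΔG = RT ln(Q/K) = (8.314 J mol⁻¹ K⁻¹)(308 K) × ln(126/780)
   = (2.561 kJ/mol)(-1.823) = -4.67 kJ/mol
ΔG < 0, so the forward reaction is spontaneous (proceeds forward).

ΔG = -4.67 kJ/mol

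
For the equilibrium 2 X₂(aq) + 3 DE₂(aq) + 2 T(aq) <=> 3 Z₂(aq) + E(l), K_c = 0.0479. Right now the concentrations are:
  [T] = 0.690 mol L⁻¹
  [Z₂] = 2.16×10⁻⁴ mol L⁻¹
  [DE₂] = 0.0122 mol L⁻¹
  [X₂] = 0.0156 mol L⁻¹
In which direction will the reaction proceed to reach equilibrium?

(E is a pure liquid — omitted from Q_c.)
Q_c = [Z₂]³ / ([X₂]²·[DE₂]³·[T]²) = (2.16×10⁻⁴)³ / ((0.0156)²·(0.0122)³·(0.690)²) = 0.0479
Q_c = 0.0479 = K_c, so the system is already at equilibrium.

no net change (already at equilibrium)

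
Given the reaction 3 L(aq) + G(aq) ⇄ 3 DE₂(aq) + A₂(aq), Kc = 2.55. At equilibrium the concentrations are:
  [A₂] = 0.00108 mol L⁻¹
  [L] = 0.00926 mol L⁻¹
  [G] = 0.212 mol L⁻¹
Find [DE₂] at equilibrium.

At equilibrium, Kc = [DE₂]³·[A₂] / ([L]³·[G]) = 2.55.
([DE₂])³·(0.00108) / ((0.00926)³·(0.212)) = 2.55
[DE₂]³ = 3.97e-4 ⇒ [DE₂] = 0.0735 mol L⁻¹

[DE₂] = 0.0735 mol L⁻¹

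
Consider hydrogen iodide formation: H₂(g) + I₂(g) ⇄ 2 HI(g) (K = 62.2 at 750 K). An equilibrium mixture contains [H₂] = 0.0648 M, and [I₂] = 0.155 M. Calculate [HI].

At equilibrium, K = [HI]² / ([H₂]·[I₂]) = 62.2.
([HI])² / ((0.0648)·(0.155)) = 62.2
[HI]² = 0.625 ⇒ [HI] = 0.790 M

[HI] = 0.790 M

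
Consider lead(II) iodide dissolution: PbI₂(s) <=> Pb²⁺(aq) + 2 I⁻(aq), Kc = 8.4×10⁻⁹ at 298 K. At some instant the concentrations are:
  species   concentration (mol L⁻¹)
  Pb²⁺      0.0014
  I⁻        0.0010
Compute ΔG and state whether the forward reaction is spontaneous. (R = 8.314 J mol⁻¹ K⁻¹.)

(PbI₂ is a pure solid — omitted from Qc.)
Qc = [Pb²⁺]·[I⁻]² = (0.0014)·(0.0010)² = 1.40×10⁻⁹
ΔG = RT ln(Qc/Kc) = (8.314 J mol⁻¹ K⁻¹)(298 K) × ln(1.40×10⁻⁹/8.4×10⁻⁹)
   = (2.478 kJ/mol)(-1.792) = -4.44 kJ/mol
ΔG < 0, so the forward reaction is spontaneous (proceeds forward).

ΔG = -4.44 kJ/mol; the forward reaction is spontaneous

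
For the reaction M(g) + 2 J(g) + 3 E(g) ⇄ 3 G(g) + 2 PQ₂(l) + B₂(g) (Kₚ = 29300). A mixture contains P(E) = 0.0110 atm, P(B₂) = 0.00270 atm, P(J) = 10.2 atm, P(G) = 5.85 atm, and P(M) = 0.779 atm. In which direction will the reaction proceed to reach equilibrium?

forward (toward products)

(PQ₂ is a pure liquid — omitted from Qₚ.)
Qₚ = P(G)³·P(B₂) / (P(M)·P(J)²·P(E)³) = (5.85)³·(0.00270) / ((0.779)·(10.2)²·(0.0110)³) = 5010
Qₚ = 5010 < Kₚ = 29300, so the forward reaction proceeds.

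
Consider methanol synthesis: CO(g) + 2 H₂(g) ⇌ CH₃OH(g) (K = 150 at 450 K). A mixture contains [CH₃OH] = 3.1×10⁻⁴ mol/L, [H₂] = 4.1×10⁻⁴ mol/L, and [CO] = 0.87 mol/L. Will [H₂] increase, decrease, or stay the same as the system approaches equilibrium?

increase

Q = [CH₃OH] / ([CO]·[H₂]²) = (3.1×10⁻⁴) / ((0.87)·(4.1×10⁻⁴)²) = 2100
Q = 2100 > K = 150: net reverse reaction.
H₂ is a reactant, so it increases.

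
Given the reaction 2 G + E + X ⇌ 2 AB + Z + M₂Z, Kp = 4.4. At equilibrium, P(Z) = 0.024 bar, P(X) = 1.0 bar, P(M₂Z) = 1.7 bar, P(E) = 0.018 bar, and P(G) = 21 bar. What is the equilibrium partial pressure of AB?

At equilibrium, Kp = P(AB)²·P(Z)·P(M₂Z) / (P(G)²·P(E)·P(X)) = 4.4.
(P(AB))²·(0.024)·(1.7) / ((21)²·(0.018)·(1.0)) = 4.4
P(AB)² = 856 ⇒ P(AB) = 29 bar

P(AB) = 29 bar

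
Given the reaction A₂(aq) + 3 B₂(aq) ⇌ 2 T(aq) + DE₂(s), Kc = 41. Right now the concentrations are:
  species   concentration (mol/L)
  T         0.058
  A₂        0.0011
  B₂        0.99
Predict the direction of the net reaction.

to the right

(DE₂ is a pure solid — omitted from Qc.)
Qc = [T]² / ([A₂]·[B₂]³) = (0.058)² / ((0.0011)·(0.99)³) = 3.2
Qc = 3.2 < Kc = 41, so the forward reaction proceeds.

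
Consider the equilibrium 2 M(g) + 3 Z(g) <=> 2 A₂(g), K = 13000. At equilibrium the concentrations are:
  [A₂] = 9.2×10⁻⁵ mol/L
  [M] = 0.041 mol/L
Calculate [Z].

[Z] = 7.3×10⁻⁴ mol/L

At equilibrium, K = [A₂]² / ([M]²·[Z]³) = 13000.
(9.2×10⁻⁵)² / ((0.041)²·([Z])³) = 13000
[Z]³ = 3.87×10⁻¹⁰ ⇒ [Z] = 7.3×10⁻⁴ mol/L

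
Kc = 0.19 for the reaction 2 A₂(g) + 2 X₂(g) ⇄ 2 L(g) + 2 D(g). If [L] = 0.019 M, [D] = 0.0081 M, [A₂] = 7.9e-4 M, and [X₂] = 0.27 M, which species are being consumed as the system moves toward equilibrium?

L, D (products)

Qc = [L]²·[D]² / ([A₂]²·[X₂]²) = (0.019)²·(0.0081)² / ((7.9e-4)²·(0.27)²) = 0.52
Qc = 0.52 > Kc = 0.19: net reverse reaction.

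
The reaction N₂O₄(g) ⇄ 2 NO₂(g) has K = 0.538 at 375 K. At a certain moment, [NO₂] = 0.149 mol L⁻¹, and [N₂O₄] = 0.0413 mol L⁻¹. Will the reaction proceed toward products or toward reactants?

Q = [NO₂]² / [N₂O₄] = (0.149)² / (0.0413) = 0.538
Q = 0.538 = K, so the system is already at equilibrium.

at equilibrium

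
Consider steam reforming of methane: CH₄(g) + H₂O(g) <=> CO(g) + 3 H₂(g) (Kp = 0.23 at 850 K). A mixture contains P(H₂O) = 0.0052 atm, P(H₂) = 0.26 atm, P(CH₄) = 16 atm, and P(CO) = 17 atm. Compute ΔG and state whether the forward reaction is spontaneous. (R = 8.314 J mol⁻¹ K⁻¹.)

ΔG = 19.4 kJ/mol; the forward reaction is non-spontaneous

Qp = P(CO)·P(H₂)³ / (P(CH₄)·P(H₂O)) = (17)·(0.26)³ / ((16)·(0.0052)) = 3.59
ΔG = RT ln(Qp/Kp) = (8.314 J mol⁻¹ K⁻¹)(850 K) × ln(3.59/0.23)
   = (7.067 kJ/mol)(2.748) = 19.4 kJ/mol
ΔG > 0, so the forward reaction is non-spontaneous (proceeds in reverse).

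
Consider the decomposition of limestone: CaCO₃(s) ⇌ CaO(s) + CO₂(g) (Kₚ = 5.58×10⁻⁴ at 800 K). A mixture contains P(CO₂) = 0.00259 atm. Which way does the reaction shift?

toward reactants

(CaCO₃, CaO are pure solids — omitted from Qₚ.)
Qₚ = P(CO₂) = 0.00259
Qₚ = 0.00259 > Kₚ = 5.58×10⁻⁴, so the reverse reaction proceeds.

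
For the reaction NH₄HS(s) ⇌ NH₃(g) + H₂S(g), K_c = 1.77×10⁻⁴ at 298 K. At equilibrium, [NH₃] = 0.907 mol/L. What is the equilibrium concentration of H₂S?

[H₂S] = 1.95×10⁻⁴ mol/L

(NH₄HS is a pure solid — omitted from K_c.)
At equilibrium, K_c = [NH₃]·[H₂S] = 1.77×10⁻⁴.
(0.907)·([H₂S]) = 1.77×10⁻⁴
[H₂S] = 1.95×10⁻⁴ mol/L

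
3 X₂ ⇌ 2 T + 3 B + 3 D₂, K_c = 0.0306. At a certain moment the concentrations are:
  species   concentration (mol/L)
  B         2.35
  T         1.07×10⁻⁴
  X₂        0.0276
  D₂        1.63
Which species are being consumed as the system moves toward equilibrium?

Q_c = [T]²·[B]³·[D₂]³ / [X₂]³ = (1.07×10⁻⁴)²·(2.35)³·(1.63)³ / (0.0276)³ = 0.0306
Q_c = 0.0306 = K_c; the system is at equilibrium.

none (at equilibrium)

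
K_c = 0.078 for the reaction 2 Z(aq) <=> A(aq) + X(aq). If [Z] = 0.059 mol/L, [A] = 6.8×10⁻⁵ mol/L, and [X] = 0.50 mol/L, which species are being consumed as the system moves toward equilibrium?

Q_c = [A]·[X] / [Z]² = (6.8×10⁻⁵)·(0.50) / (0.059)² = 0.0098
Q_c = 0.0098 < K_c = 0.078: net forward reaction.

Z (reactants)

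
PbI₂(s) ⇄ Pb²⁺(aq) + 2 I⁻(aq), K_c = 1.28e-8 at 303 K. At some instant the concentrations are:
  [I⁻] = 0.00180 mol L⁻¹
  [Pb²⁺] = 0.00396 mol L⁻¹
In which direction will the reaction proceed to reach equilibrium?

(PbI₂ is a pure solid — omitted from Q_c.)
Q_c = [Pb²⁺]·[I⁻]² = (0.00396)·(0.00180)² = 1.28e-8
Q_c = 1.28e-8 = K_c, so the system is already at equilibrium.

at equilibrium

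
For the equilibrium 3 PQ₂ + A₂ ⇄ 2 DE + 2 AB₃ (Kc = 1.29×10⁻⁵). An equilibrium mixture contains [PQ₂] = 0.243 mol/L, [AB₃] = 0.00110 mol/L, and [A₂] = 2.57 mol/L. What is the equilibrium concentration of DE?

[DE] = 0.627 mol/L

At equilibrium, Kc = [DE]²·[AB₃]² / ([PQ₂]³·[A₂]) = 1.29×10⁻⁵.
([DE])²·(0.00110)² / ((0.243)³·(2.57)) = 1.29×10⁻⁵
[DE]² = 0.393 ⇒ [DE] = 0.627 mol/L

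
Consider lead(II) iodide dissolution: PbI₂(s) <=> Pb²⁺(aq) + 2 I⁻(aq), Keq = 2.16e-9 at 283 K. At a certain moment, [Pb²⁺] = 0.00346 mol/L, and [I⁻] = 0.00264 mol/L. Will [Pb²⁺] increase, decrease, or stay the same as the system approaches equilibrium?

(PbI₂ is a pure solid — omitted from Q.)
Q = [Pb²⁺]·[I⁻]² = (0.00346)·(0.00264)² = 2.41e-8
Q = 2.41e-8 > Keq = 2.16e-9: net reverse reaction.
Pb²⁺ is a product, so it decreases.

decrease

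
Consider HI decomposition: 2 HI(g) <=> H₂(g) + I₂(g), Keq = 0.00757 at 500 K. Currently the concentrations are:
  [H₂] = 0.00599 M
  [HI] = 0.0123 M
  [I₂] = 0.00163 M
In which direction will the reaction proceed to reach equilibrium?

Q = [H₂]·[I₂] / [HI]² = (0.00599)·(0.00163) / (0.0123)² = 0.0645
Q = 0.0645 > Keq = 0.00757, so the reverse reaction proceeds.

toward reactants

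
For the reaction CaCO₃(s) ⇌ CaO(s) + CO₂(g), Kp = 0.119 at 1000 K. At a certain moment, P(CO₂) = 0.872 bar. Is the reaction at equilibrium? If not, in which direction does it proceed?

toward reactants

(CaCO₃, CaO are pure solids — omitted from Qp.)
Qp = P(CO₂) = 0.872
Qp = 0.872 > Kp = 0.119, so the reverse reaction proceeds.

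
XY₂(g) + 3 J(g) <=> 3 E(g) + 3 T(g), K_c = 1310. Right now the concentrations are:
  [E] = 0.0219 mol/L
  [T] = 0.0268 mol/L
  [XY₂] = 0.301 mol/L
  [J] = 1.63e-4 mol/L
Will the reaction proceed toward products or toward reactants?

Q_c = [E]³·[T]³ / ([XY₂]·[J]³) = (0.0219)³·(0.0268)³ / ((0.301)·(1.63e-4)³) = 155
Q_c = 155 < K_c = 1310, so the forward reaction proceeds.

in the forward direction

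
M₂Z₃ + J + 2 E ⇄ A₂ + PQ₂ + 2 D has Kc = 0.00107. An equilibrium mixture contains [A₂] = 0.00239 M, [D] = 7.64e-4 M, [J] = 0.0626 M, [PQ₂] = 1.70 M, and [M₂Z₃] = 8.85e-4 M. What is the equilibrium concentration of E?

[E] = 0.200 M

At equilibrium, Kc = [A₂]·[PQ₂]·[D]² / ([M₂Z₃]·[J]·[E]²) = 0.00107.
(0.00239)·(1.70)·(7.64e-4)² / ((8.85e-4)·(0.0626)·([E])²) = 0.00107
[E]² = 0.0400 ⇒ [E] = 0.200 M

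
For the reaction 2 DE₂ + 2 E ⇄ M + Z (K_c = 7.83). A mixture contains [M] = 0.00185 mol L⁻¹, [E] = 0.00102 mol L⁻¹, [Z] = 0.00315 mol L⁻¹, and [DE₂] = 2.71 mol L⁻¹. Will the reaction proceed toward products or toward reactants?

in the forward direction

Q_c = [M]·[Z] / ([DE₂]²·[E]²) = (0.00185)·(0.00315) / ((2.71)²·(0.00102)²) = 0.763
Q_c = 0.763 < K_c = 7.83, so the forward reaction proceeds.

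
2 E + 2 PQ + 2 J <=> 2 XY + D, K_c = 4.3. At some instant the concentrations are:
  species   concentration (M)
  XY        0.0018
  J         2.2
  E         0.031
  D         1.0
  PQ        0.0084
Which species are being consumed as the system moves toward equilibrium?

XY, D (products)

Q_c = [XY]²·[D] / ([E]²·[PQ]²·[J]²) = (0.0018)²·(1.0) / ((0.031)²·(0.0084)²·(2.2)²) = 9.9
Q_c = 9.9 > K_c = 4.3: net reverse reaction.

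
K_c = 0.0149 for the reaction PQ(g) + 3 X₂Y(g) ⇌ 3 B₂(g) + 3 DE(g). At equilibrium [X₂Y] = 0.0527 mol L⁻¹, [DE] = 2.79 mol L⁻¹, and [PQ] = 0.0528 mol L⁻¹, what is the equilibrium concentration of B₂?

At equilibrium, K_c = [B₂]³·[DE]³ / ([PQ]·[X₂Y]³) = 0.0149.
([B₂])³·(2.79)³ / ((0.0528)·(0.0527)³) = 0.0149
[B₂]³ = 5.30×10⁻⁹ ⇒ [B₂] = 0.00174 mol L⁻¹

[B₂] = 0.00174 mol L⁻¹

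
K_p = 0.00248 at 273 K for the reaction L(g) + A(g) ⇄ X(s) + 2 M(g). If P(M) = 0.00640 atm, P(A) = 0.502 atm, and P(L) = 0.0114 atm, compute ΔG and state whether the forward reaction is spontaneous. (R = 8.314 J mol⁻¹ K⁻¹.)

(X is a pure solid — omitted from Q_p.)
Q_p = P(M)² / (P(L)·P(A)) = (0.00640)² / ((0.0114)·(0.502)) = 0.00716
ΔG = RT ln(Q_p/K_p) = (8.314 J mol⁻¹ K⁻¹)(273 K) × ln(0.00716/0.00248)
   = (2.270 kJ/mol)(1.060) = 2.41 kJ/mol
ΔG > 0, so the forward reaction is non-spontaneous (proceeds in reverse).

ΔG = 2.41 kJ/mol; the forward reaction is non-spontaneous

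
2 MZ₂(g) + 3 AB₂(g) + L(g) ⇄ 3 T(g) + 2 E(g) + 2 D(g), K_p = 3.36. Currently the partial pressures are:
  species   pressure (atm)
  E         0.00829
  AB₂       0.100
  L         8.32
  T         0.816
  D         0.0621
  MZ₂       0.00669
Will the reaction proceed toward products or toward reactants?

Q_p = P(T)³·P(E)²·P(D)² / (P(MZ₂)²·P(AB₂)³·P(L)) = (0.816)³·(0.00829)²·(0.0621)² / ((0.00669)²·(0.100)³·(8.32)) = 0.387
Q_p = 0.387 < K_p = 3.36, so the forward reaction proceeds.

in the forward direction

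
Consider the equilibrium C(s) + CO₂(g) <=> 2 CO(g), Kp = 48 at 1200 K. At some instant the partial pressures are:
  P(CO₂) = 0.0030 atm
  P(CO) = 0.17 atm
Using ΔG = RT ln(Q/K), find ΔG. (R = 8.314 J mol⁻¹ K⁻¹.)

ΔG = -16.0 kJ/mol

(C is a pure solid — omitted from Qp.)
Qp = P(CO)² / P(CO₂) = (0.17)² / (0.0030) = 9.63
ΔG = RT ln(Qp/Kp) = (8.314 J mol⁻¹ K⁻¹)(1200 K) × ln(9.63/48)
   = (9.977 kJ/mol)(-1.606) = -16.0 kJ/mol
ΔG < 0, so the forward reaction is spontaneous (proceeds forward).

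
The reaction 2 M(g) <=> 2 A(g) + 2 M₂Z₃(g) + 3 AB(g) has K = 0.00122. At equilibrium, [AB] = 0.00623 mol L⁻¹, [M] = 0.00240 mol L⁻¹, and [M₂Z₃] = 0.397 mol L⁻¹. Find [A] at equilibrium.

[A] = 0.429 mol L⁻¹

At equilibrium, K = [A]²·[M₂Z₃]²·[AB]³ / [M]² = 0.00122.
([A])²·(0.397)²·(0.00623)³ / (0.00240)² = 0.00122
[A]² = 0.184 ⇒ [A] = 0.429 mol L⁻¹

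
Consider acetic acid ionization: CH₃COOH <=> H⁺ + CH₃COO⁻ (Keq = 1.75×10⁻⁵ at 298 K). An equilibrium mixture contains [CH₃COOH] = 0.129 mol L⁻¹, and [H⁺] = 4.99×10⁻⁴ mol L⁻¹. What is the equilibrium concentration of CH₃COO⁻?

[CH₃COO⁻] = 0.00452 mol L⁻¹

At equilibrium, Keq = [H⁺]·[CH₃COO⁻] / [CH₃COOH] = 1.75×10⁻⁵.
(4.99×10⁻⁴)·([CH₃COO⁻]) / (0.129) = 1.75×10⁻⁵
[CH₃COO⁻] = 0.00452 mol L⁻¹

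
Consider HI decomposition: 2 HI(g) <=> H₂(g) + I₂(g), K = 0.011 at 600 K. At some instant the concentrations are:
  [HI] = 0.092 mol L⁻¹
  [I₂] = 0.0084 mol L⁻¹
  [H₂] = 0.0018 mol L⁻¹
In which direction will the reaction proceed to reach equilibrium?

to the right

Q = [H₂]·[I₂] / [HI]² = (0.0018)·(0.0084) / (0.092)² = 0.0018
Q = 0.0018 < K = 0.011, so the forward reaction proceeds.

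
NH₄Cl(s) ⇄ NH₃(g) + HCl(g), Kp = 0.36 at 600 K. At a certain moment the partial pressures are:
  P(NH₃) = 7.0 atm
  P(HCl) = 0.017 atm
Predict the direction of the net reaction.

to the right

(NH₄Cl is a pure solid — omitted from Qp.)
Qp = P(NH₃)·P(HCl) = (7.0)·(0.017) = 0.12
Qp = 0.12 < Kp = 0.36, so the forward reaction proceeds.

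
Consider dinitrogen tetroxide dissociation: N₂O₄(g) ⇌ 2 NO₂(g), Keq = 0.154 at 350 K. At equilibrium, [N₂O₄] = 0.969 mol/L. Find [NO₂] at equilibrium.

[NO₂] = 0.386 mol/L

At equilibrium, Keq = [NO₂]² / [N₂O₄] = 0.154.
([NO₂])² / (0.969) = 0.154
[NO₂]² = 0.149 ⇒ [NO₂] = 0.386 mol/L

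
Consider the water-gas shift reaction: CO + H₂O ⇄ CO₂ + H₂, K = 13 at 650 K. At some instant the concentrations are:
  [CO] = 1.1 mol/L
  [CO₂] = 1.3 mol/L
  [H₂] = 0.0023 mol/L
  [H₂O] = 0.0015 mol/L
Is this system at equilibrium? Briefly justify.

Q = [CO₂]·[H₂] / ([CO]·[H₂O]) = (1.3)·(0.0023) / ((1.1)·(0.0015)) = 1.8
Q = 1.8 < K = 13: net forward reaction.

no; Q < K, reaction proceeds forward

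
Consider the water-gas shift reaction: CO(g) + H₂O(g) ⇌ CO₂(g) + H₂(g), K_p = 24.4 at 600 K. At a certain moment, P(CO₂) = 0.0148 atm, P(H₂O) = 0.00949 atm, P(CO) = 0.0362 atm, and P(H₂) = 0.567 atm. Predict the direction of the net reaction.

neither direction; the system is at equilibrium

Q_p = P(CO₂)·P(H₂) / (P(CO)·P(H₂O)) = (0.0148)·(0.567) / ((0.0362)·(0.00949)) = 24.4
Q_p = 24.4 = K_p, so the system is already at equilibrium.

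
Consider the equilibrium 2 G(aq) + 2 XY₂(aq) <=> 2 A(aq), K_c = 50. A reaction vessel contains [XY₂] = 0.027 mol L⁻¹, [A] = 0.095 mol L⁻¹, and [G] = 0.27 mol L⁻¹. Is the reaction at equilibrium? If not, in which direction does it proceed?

reverse (toward reactants)

Q_c = [A]² / ([G]²·[XY₂]²) = (0.095)² / ((0.27)²·(0.027)²) = 170
Q_c = 170 > K_c = 50, so the reverse reaction proceeds.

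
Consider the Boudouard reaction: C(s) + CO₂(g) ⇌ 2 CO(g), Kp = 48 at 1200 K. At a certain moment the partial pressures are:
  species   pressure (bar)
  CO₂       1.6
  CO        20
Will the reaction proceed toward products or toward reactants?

(C is a pure solid — omitted from Qp.)
Qp = P(CO)² / P(CO₂) = (20)² / (1.6) = 250
Qp = 250 > Kp = 48, so the reverse reaction proceeds.

in the reverse direction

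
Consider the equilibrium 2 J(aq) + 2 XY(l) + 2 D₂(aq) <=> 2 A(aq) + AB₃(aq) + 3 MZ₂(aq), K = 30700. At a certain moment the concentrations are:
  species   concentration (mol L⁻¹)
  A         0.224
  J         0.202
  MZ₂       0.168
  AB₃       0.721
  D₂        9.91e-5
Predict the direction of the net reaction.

(XY is a pure liquid — omitted from Q.)
Q = [A]²·[AB₃]·[MZ₂]³ / ([J]²·[D₂]²) = (0.224)²·(0.721)·(0.168)³ / ((0.202)²·(9.91e-5)²) = 4.28e5
Q = 4.28e5 > K = 30700, so the reverse reaction proceeds.

reverse (toward reactants)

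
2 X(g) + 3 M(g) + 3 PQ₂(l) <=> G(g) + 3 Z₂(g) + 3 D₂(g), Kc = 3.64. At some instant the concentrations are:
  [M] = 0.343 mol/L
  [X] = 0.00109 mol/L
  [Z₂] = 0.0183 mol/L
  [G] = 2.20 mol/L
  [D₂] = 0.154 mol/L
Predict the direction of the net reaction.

(PQ₂ is a pure liquid — omitted from Qc.)
Qc = [G]·[Z₂]³·[D₂]³ / ([X]²·[M]³) = (2.20)·(0.0183)³·(0.154)³ / ((0.00109)²·(0.343)³) = 1.03
Qc = 1.03 < Kc = 3.64, so the forward reaction proceeds.

in the forward direction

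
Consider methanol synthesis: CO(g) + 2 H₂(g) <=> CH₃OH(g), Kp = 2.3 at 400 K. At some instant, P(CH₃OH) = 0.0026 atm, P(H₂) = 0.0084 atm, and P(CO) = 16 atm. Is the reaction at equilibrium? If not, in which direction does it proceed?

Qp = P(CH₃OH) / (P(CO)·P(H₂)²) = (0.0026) / ((16)·(0.0084)²) = 2.3
Qp = 2.3 = Kp, so the system is already at equilibrium.

at equilibrium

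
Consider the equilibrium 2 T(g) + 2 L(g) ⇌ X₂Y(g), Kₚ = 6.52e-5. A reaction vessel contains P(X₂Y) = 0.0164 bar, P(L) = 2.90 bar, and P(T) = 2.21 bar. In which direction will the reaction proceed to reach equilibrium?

reverse (toward reactants)

Qₚ = P(X₂Y) / (P(T)²·P(L)²) = (0.0164) / ((2.21)²·(2.90)²) = 3.99e-4
Qₚ = 3.99e-4 > Kₚ = 6.52e-5, so the reverse reaction proceeds.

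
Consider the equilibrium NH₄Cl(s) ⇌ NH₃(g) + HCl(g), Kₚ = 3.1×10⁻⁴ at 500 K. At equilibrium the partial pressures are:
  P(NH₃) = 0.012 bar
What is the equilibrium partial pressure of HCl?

(NH₄Cl is a pure solid — omitted from Kₚ.)
At equilibrium, Kₚ = P(NH₃)·P(HCl) = 3.1×10⁻⁴.
(0.012)·(P(HCl)) = 3.1×10⁻⁴
P(HCl) = 0.0258 = 0.026 bar

P(HCl) = 0.026 bar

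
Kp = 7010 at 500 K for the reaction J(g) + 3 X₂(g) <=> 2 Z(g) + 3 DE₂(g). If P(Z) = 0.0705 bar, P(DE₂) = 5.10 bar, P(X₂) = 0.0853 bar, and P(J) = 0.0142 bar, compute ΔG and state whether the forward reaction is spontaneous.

Qp = P(Z)²·P(DE₂)³ / (P(J)·P(X₂)³) = (0.0705)²·(5.10)³ / ((0.0142)·(0.0853)³) = 74800
ΔG = RT ln(Qp/Kp) = (8.314 J mol⁻¹ K⁻¹)(500 K) × ln(74800/7010)
   = (4.157 kJ/mol)(2.367) = 9.84 kJ/mol
ΔG > 0, so the forward reaction is non-spontaneous (proceeds in reverse).

ΔG = 9.84 kJ/mol; the forward reaction is non-spontaneous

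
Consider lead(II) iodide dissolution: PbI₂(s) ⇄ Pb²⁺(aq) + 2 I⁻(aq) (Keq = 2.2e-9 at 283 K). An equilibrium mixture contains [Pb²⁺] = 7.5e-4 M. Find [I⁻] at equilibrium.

[I⁻] = 0.0017 M

(PbI₂ is a pure solid — omitted from Keq.)
At equilibrium, Keq = [Pb²⁺]·[I⁻]² = 2.2e-9.
(7.5e-4)·([I⁻])² = 2.2e-9
[I⁻]² = 2.93e-6 ⇒ [I⁻] = 0.0017 M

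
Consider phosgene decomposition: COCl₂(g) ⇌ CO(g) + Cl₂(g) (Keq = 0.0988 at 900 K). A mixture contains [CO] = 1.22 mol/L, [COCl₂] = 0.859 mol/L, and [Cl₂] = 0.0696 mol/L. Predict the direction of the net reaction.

no net change (already at equilibrium)

Q = [CO]·[Cl₂] / [COCl₂] = (1.22)·(0.0696) / (0.859) = 0.0988
Q = 0.0988 = Keq, so the system is already at equilibrium.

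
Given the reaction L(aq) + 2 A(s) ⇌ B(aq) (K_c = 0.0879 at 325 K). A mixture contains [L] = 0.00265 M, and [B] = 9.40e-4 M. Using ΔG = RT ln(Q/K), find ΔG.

(A is a pure solid — omitted from Q_c.)
Q_c = [B] / [L] = (9.40e-4) / (0.00265) = 0.355
ΔG = RT ln(Q_c/K_c) = (8.314 J mol⁻¹ K⁻¹)(325 K) × ln(0.355/0.0879)
   = (2.702 kJ/mol)(1.396) = 3.77 kJ/mol
ΔG > 0, so the forward reaction is non-spontaneous (proceeds in reverse).

ΔG = 3.77 kJ/mol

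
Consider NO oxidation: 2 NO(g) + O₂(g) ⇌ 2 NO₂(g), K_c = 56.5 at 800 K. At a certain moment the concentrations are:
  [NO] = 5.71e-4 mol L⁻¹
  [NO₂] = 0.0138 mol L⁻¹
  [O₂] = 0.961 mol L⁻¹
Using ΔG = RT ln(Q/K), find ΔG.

ΔG = 15.8 kJ/mol

Q_c = [NO₂]² / ([NO]²·[O₂]) = (0.0138)² / ((5.71e-4)²·(0.961)) = 608
ΔG = RT ln(Q_c/K_c) = (8.314 J mol⁻¹ K⁻¹)(800 K) × ln(608/56.5)
   = (6.651 kJ/mol)(2.376) = 15.8 kJ/mol
ΔG > 0, so the forward reaction is non-spontaneous (proceeds in reverse).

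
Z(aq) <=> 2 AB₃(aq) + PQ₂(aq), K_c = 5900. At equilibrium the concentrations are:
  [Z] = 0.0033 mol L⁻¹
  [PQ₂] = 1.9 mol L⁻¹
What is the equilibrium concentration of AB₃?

At equilibrium, K_c = [AB₃]²·[PQ₂] / [Z] = 5900.
([AB₃])²·(1.9) / (0.0033) = 5900
[AB₃]² = 10.2 ⇒ [AB₃] = 3.2 mol L⁻¹

[AB₃] = 3.2 mol L⁻¹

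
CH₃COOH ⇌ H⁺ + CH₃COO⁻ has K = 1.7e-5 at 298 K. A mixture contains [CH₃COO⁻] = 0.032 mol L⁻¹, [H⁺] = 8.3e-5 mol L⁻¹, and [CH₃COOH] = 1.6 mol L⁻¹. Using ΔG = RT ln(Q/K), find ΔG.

Q = [H⁺]·[CH₃COO⁻] / [CH₃COOH] = (8.3e-5)·(0.032) / (1.6) = 1.66e-6
ΔG = RT ln(Q/K) = (8.314 J mol⁻¹ K⁻¹)(298 K) × ln(1.66e-6/1.7e-5)
   = (2.478 kJ/mol)(-2.326) = -5.76 kJ/mol
ΔG < 0, so the forward reaction is spontaneous (proceeds forward).

ΔG = -5.76 kJ/mol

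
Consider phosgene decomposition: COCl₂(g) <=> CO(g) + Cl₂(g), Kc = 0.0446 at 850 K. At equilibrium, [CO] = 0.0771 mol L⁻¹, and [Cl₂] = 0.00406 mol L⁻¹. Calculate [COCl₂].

[COCl₂] = 0.00702 mol L⁻¹

At equilibrium, Kc = [CO]·[Cl₂] / [COCl₂] = 0.0446.
(0.0771)·(0.00406) / ([COCl₂]) = 0.0446
[COCl₂] = 0.00702 mol L⁻¹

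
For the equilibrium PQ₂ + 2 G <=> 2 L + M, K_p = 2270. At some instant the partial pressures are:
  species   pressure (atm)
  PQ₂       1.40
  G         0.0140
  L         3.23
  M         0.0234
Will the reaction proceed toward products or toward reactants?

Q_p = P(L)²·P(M) / (P(PQ₂)·P(G)²) = (3.23)²·(0.0234) / ((1.40)·(0.0140)²) = 890
Q_p = 890 < K_p = 2270, so the forward reaction proceeds.

to the right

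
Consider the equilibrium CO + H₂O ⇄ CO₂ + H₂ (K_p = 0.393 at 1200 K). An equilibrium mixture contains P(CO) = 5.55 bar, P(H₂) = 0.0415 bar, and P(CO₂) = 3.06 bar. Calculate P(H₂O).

At equilibrium, K_p = P(CO₂)·P(H₂) / (P(CO)·P(H₂O)) = 0.393.
(3.06)·(0.0415) / ((5.55)·(P(H₂O))) = 0.393
P(H₂O) = 0.0582 bar

P(H₂O) = 0.0582 bar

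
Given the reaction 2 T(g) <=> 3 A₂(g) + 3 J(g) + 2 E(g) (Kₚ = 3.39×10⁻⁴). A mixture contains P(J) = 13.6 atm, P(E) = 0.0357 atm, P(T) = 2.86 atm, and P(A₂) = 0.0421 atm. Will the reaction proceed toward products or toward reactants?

to the right

Qₚ = P(A₂)³·P(J)³·P(E)² / P(T)² = (0.0421)³·(13.6)³·(0.0357)² / (2.86)² = 2.92×10⁻⁵
Qₚ = 2.92×10⁻⁵ < Kₚ = 3.39×10⁻⁴, so the forward reaction proceeds.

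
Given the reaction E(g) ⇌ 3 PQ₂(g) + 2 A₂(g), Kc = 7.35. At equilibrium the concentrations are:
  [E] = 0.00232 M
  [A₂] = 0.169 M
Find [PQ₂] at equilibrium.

[PQ₂] = 0.842 M

At equilibrium, Kc = [PQ₂]³·[A₂]² / [E] = 7.35.
([PQ₂])³·(0.169)² / (0.00232) = 7.35
[PQ₂]³ = 0.597 ⇒ [PQ₂] = 0.842 M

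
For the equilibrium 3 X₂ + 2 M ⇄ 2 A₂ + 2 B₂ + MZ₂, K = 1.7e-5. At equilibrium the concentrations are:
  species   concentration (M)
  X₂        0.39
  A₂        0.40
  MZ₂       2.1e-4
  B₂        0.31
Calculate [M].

[M] = 1.8 M

At equilibrium, K = [A₂]²·[B₂]²·[MZ₂] / ([X₂]³·[M]²) = 1.7e-5.
(0.40)²·(0.31)²·(2.1e-4) / ((0.39)³·([M])²) = 1.7e-5
[M]² = 3.20 ⇒ [M] = 1.8 M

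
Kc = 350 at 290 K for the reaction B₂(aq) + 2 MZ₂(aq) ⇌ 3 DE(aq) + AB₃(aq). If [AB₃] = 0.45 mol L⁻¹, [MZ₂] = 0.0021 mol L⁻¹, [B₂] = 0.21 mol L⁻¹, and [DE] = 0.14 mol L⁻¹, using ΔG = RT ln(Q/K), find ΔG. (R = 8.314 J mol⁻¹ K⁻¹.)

ΔG = 3.22 kJ/mol

Qc = [DE]³·[AB₃] / ([B₂]·[MZ₂]²) = (0.14)³·(0.45) / ((0.21)·(0.0021)²) = 1330
ΔG = RT ln(Qc/Kc) = (8.314 J mol⁻¹ K⁻¹)(290 K) × ln(1330/350)
   = (2.411 kJ/mol)(1.335) = 3.22 kJ/mol
ΔG > 0, so the forward reaction is non-spontaneous (proceeds in reverse).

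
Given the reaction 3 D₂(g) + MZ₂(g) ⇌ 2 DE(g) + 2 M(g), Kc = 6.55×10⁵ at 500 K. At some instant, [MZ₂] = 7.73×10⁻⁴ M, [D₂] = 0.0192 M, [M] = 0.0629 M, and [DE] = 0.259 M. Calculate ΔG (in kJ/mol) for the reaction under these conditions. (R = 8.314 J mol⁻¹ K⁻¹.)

Qc = [DE]²·[M]² / ([D₂]³·[MZ₂]) = (0.259)²·(0.0629)² / ((0.0192)³·(7.73×10⁻⁴)) = 48500
ΔG = RT ln(Qc/Kc) = (8.314 J mol⁻¹ K⁻¹)(500 K) × ln(48500/6.55×10⁵)
   = (4.157 kJ/mol)(-2.603) = -10.8 kJ/mol
ΔG < 0, so the forward reaction is spontaneous (proceeds forward).

ΔG = -10.8 kJ/mol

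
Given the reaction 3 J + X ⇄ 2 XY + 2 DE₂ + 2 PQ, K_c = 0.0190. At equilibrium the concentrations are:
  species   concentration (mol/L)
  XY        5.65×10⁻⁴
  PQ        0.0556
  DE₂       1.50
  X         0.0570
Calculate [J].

At equilibrium, K_c = [XY]²·[DE₂]²·[PQ]² / ([J]³·[X]) = 0.0190.
(5.65×10⁻⁴)²·(1.50)²·(0.0556)² / (([J])³·(0.0570)) = 0.0190
[J]³ = 2.05×10⁻⁶ ⇒ [J] = 0.0127 mol/L

[J] = 0.0127 mol/L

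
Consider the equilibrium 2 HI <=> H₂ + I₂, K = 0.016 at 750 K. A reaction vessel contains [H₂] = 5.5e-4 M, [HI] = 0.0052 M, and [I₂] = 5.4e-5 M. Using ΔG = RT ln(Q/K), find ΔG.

Q = [H₂]·[I₂] / [HI]² = (5.5e-4)·(5.4e-5) / (0.0052)² = 0.00110
ΔG = RT ln(Q/K) = (8.314 J mol⁻¹ K⁻¹)(750 K) × ln(0.00110/0.016)
   = (6.236 kJ/mol)(-2.677) = -16.7 kJ/mol
ΔG < 0, so the forward reaction is spontaneous (proceeds forward).

ΔG = -16.7 kJ/mol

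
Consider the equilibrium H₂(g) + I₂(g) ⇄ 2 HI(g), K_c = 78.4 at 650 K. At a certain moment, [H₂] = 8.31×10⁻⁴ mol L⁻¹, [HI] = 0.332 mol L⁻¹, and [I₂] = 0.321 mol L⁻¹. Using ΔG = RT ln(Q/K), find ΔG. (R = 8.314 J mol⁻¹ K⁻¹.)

Q_c = [HI]² / ([H₂]·[I₂]) = (0.332)² / ((8.31×10⁻⁴)·(0.321)) = 413
ΔG = RT ln(Q_c/K_c) = (8.314 J mol⁻¹ K⁻¹)(650 K) × ln(413/78.4)
   = (5.404 kJ/mol)(1.662) = 8.98 kJ/mol
ΔG > 0, so the forward reaction is non-spontaneous (proceeds in reverse).

ΔG = 8.98 kJ/mol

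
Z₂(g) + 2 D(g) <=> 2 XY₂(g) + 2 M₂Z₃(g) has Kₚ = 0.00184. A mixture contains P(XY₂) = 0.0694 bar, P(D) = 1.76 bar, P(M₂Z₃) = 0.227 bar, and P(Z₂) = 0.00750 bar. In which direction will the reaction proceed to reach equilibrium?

Qₚ = P(XY₂)²·P(M₂Z₃)² / (P(Z₂)·P(D)²) = (0.0694)²·(0.227)² / ((0.00750)·(1.76)²) = 0.0107
Qₚ = 0.0107 > Kₚ = 0.00184, so the reverse reaction proceeds.

toward reactants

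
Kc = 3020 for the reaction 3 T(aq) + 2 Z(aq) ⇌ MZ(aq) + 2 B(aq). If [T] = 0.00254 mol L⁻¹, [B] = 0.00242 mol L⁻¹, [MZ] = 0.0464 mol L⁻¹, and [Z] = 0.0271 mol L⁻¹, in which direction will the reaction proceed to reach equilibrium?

Qc = [MZ]·[B]² / ([T]³·[Z]²) = (0.0464)·(0.00242)² / ((0.00254)³·(0.0271)²) = 22600
Qc = 22600 > Kc = 3020, so the reverse reaction proceeds.

reverse (toward reactants)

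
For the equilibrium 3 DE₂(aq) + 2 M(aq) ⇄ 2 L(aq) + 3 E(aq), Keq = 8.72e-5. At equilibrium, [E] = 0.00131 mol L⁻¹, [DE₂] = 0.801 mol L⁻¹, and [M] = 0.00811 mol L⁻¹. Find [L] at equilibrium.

[L] = 1.15 mol L⁻¹

At equilibrium, Keq = [L]²·[E]³ / ([DE₂]³·[M]²) = 8.72e-5.
([L])²·(0.00131)³ / ((0.801)³·(0.00811)²) = 8.72e-5
[L]² = 1.31 ⇒ [L] = 1.15 mol L⁻¹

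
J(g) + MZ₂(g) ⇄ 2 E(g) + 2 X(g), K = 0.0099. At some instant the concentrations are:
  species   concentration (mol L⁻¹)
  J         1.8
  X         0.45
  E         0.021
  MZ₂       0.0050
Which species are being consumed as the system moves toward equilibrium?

Q = [E]²·[X]² / ([J]·[MZ₂]) = (0.021)²·(0.45)² / ((1.8)·(0.0050)) = 0.0099
Q = 0.0099 = K; the system is at equilibrium.

none (at equilibrium)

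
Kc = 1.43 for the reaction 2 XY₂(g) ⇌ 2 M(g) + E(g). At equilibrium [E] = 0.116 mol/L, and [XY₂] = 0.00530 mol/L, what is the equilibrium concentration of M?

[M] = 0.0186 mol/L

At equilibrium, Kc = [M]²·[E] / [XY₂]² = 1.43.
([M])²·(0.116) / (0.00530)² = 1.43
[M]² = 3.46e-4 ⇒ [M] = 0.0186 mol/L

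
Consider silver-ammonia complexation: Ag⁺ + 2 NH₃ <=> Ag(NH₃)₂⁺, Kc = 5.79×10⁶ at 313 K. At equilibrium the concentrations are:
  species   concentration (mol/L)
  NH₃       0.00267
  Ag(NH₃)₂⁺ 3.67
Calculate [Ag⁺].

[Ag⁺] = 0.0889 mol/L

At equilibrium, Kc = [Ag(NH₃)₂⁺] / ([Ag⁺]·[NH₃]²) = 5.79×10⁶.
(3.67) / (([Ag⁺])·(0.00267)²) = 5.79×10⁶
[Ag⁺] = 0.0889 mol/L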